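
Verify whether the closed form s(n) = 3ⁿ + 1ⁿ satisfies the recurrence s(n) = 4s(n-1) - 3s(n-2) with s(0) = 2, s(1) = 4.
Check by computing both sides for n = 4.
From the recurrence with s(0) = 2, s(1) = 4:
  s(0) = 2, s(1) = 4, s(2) = 10, s(3) = 28, s(4) = 82
  so the recurrence gives s(4) = 82.
From the proposed closed form s(n) = 3ⁿ + 1ⁿ:
  s(4) = 82.
Both sides give 82 at n = 4, and the initial condition(s) match, so the closed form is consistent.

Yes, the closed form is correct.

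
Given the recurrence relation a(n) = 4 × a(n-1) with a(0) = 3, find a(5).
Computing step by step:
a(0) = 3
a(1) = 4 × 3 = 12
a(2) = 4 × 12 = 48
a(3) = 4 × 48 = 192
a(4) = 4 × 192 = 768
a(5) = 4 × 768 = 3072

3072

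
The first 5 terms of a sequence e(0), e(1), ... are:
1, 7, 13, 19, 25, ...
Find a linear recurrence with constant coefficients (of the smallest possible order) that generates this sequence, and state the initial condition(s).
Look for the lowest-order linear relation among consecutive terms.
Observation: consecutive differences are constant (= 6).
Check at n=2: 1·7 + 6 = 13. ✓

e(n) = e(n-1) + 6, e(0) = 1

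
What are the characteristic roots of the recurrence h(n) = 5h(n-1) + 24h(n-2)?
Substitute h(n) = rⁿ and divide through by rⁿ⁻²: r² - 5r - 24 = 0
Factor: (r + 3)(r - 8) = 0, so r = -3, 8.
General solution: h(n) = A·(-3)ⁿ + B·8ⁿ

Characteristic: r² - 5r - 24 = 0, Roots: r = -3, 8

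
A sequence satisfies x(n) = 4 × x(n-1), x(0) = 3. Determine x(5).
Computing step by step:
x(0) = 3
x(1) = 4 × 3 = 12
x(2) = 4 × 12 = 48
x(3) = 4 × 48 = 192
x(4) = 4 × 192 = 768
x(5) = 4 × 768 = 3072

3072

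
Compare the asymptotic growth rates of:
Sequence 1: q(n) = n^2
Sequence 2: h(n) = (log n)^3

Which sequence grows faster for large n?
Comparing growth rates:
Growth-rate hierarchy: log n ≺ any polynomial ≺ any exponential cⁿ (c>1) ≺ n! ≺ nⁿ.
polynomial degree 2 dominates polylogarithmic (log n)^3 asymptotically.

q(n) grows faster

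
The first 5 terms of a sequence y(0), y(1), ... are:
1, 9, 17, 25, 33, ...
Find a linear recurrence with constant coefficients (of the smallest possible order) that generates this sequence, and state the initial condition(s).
Look for the lowest-order linear relation among consecutive terms.
Observation: consecutive differences are constant (= 8).
Check at n=2: 1·9 + 8 = 17. ✓

y(n) = y(n-1) + 8, y(0) = 1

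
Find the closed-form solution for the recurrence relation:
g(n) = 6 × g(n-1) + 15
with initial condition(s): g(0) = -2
Recurrence: g(n) = 6 × g(n-1) + 15, initial: g(0) = -2.
Try g(n) = A·6ⁿ + C. Substituting: A·6ⁿ + C = 6(A·6ⁿ⁻¹ + C) + 15 = A·6ⁿ + 6C + 15, so C = 6C + 15, giving C = -3. Then g(0) = A - 3 = -2 gives A = 1.

g(n) = 6ⁿ - 3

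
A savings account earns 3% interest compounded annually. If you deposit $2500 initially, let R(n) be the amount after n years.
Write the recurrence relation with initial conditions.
Each year the balance grows by 3%, i.e. is multiplied by 1 + 3/100 = 1.03, so R(n) = 1.03 × R(n-1). The initial deposit gives R(0) = 2500.
Unrolling gives the closed form R(n) = 2500 × (1.03)ⁿ.

R(n) = 1.03 × R(n-1), R(0) = 2500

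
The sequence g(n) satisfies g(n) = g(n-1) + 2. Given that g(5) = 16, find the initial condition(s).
g(5) = g(0) + 5·2, so g(0) = 16 - 10 = 6.

g(0) = 6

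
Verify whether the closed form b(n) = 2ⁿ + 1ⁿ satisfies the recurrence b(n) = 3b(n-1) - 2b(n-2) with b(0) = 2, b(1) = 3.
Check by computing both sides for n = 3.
From the recurrence with b(0) = 2, b(1) = 3:
  b(0) = 2, b(1) = 3, b(2) = 5, b(3) = 9
  so the recurrence gives b(3) = 9.
From the proposed closed form b(n) = 2ⁿ + 1ⁿ:
  b(3) = 9.
Both sides give 9 at n = 3, and the initial condition(s) match, so the closed form is consistent.

Yes, the closed form is correct.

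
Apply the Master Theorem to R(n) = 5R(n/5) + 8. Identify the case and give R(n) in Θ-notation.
Master Theorem template: R(n) = a·R(n/b) + f(n).
Here: a=5, b=5, f(n)=8
Compute log_b(a) = log_5(5) = 1.
f(n) = 8 = O(n^(1-ε)) with ε = 1. Case 1: R(n) = Θ(n^log_b(a)) = Θ(n).

Case 1: R(n) = Θ(n)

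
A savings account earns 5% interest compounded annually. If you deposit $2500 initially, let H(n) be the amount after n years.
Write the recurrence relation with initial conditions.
Each year the balance grows by 5%, i.e. is multiplied by 1 + 5/100 = 1.05, so H(n) = 1.05 × H(n-1). The initial deposit gives H(0) = 2500.
Unrolling gives the closed form H(n) = 2500 × (1.05)ⁿ.

H(n) = 1.05 × H(n-1), H(0) = 2500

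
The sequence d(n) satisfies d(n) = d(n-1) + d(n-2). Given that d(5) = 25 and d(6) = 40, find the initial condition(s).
Work backwards using d(k) = d(k+2) - d(k+1):
d(4) = d(6) - d(5) = 40 - 25 = 15
d(3) = d(5) - d(4) = 25 - 15 = 10
d(2) = d(4) - d(3) = 15 - 10 = 5
d(1) = d(3) - d(2) = 10 - 5 = 5
d(0) = d(2) - d(1) = 5 - 5 = 0

d(0) = 0, d(1) = 5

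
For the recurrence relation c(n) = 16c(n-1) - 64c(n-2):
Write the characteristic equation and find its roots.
Substitute c(n) = rⁿ and divide through by rⁿ⁻²: r² - 16r + 64 = 0
Factor: (r - 8)² = 0, so r = 8 (double root).
General solution: c(n) = (A + Bn)·8ⁿ

Characteristic: r² - 16r + 64 = 0, Roots: r = 8 (double root)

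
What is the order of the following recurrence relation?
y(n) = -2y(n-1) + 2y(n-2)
The order is the largest lag k for which y(n-k) appears. Here the deepest term is y(n-2), so the order is 2.

Order 2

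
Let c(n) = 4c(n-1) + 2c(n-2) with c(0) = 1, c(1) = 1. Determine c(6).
Computing the sequence terms:
1, 1, 6, 26, 116, 516, 2296

2296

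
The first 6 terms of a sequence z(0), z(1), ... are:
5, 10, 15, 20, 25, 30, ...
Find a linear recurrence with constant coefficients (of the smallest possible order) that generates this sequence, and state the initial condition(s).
Look for the lowest-order linear relation among consecutive terms.
Observation: consecutive differences are constant (= 5).
Check at n=2: 1·10 + 5 = 15. ✓

z(n) = z(n-1) + 5, z(0) = 5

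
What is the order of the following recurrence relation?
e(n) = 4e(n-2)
The order is the largest lag k for which e(n-k) appears. Here the deepest term is e(n-2), so the order is 2.

Order 2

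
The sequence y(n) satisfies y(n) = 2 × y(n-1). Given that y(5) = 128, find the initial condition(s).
In general y(n) = 2ⁿ · y(0). At n = 5: y(0) = y(5) / 2^5 = 128 / 32 = 4.

y(0) = 4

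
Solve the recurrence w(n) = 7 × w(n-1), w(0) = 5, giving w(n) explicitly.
Recurrence: w(n) = 7 × w(n-1), initial: w(0) = 5.
Each term is 7 times the previous, so this is geometric with ratio 7. After n steps: w(n) = w(0)·7ⁿ = 5·7ⁿ.

w(n) = 5·7ⁿ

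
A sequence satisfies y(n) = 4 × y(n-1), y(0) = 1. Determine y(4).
Computing step by step:
y(0) = 1
y(1) = 4 × 1 = 4
y(2) = 4 × 4 = 16
y(3) = 4 × 16 = 64
y(4) = 4 × 64 = 256

256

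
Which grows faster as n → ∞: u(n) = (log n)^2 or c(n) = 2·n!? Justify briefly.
Comparing growth rates:
Growth-rate hierarchy: log n ≺ any polynomial ≺ any exponential cⁿ (c>1) ≺ n! ≺ nⁿ.
factorial dominates polylogarithmic (log n)^2 asymptotically.

c(n) grows faster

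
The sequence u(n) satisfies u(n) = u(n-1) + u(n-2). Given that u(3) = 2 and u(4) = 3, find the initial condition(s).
Work backwards using u(k) = u(k+2) - u(k+1):
u(2) = u(4) - u(3) = 3 - 2 = 1
u(1) = u(3) - u(2) = 2 - 1 = 1
u(0) = u(2) - u(1) = 1 - 1 = 0

u(0) = 0, u(1) = 1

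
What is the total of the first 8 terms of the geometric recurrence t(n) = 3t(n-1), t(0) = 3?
Computing the sequence terms: 3, 9, 27, 81, 243, 729, 2187, 6561
Adding these values together:

9840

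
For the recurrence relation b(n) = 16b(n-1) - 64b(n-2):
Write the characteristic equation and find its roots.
Substitute b(n) = rⁿ and divide through by rⁿ⁻²: r² - 16r + 64 = 0
Factor: (r - 8)² = 0, so r = 8 (double root).
General solution: b(n) = (A + Bn)·8ⁿ

Characteristic: r² - 16r + 64 = 0, Roots: r = 8 (double root)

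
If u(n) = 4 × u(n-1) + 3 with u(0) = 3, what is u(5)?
Computing step by step:
u(0) = 3
u(1) = 4 × 3 + 3 = 15
u(2) = 4 × 15 + 3 = 63
u(3) = 4 × 63 + 3 = 255
u(4) = 4 × 255 + 3 = 1023
u(5) = 4 × 1023 + 3 = 4095

4095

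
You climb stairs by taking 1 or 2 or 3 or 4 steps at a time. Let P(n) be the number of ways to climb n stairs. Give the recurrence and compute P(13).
Condition on the size of the last step (1 to 4): before it there were n-1, …, n-4 stairs climbed, and these cases are disjoint, so P(n) = P(n-1) + P(n-2) + P(n-3) + P(n-4) (order-4 linear recurrence).
Initial conditions by direct count (compositions of i into parts ≤ 4): P(1) = 1; P(2) = 2; P(3) = 4; P(4) = 8.
Iterating the recurrence: P(5) = 15, P(6) = 29, P(7) = 56, P(8) = 108, P(9) = 208, P(10) = 401, P(11) = 773, P(12) = 1490, P(13) = 2872.

P(n) = P(n-1) + P(n-2) + P(n-3) + P(n-4), P(1) = 1, P(2) = 2, P(3) = 4, P(4) = 8; P(13) = 2872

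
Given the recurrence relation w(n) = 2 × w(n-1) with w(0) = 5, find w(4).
Computing step by step:
w(0) = 5
w(1) = 2 × 5 = 10
w(2) = 2 × 10 = 20
w(3) = 2 × 20 = 40
w(4) = 2 × 40 = 80

80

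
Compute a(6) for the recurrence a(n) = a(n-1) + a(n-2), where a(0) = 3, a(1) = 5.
Computing the sequence terms:
3, 5, 8, 13, 21, 34, 55

55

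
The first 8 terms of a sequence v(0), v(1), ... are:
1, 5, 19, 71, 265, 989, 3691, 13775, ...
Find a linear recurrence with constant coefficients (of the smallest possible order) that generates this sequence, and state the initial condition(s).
Look for the lowest-order linear relation among consecutive terms.
Observation: v(n) - 4·v(n-1) - (-1)·v(n-2) = 0 holds for the shown terms, and no order-1 relation v(n) = α·v(n-1) + β fits.
Check at n=3: 4·19 + (-1)·5 = 71. ✓

v(n) = 4v(n-1) - v(n-2), v(0) = 1, v(1) = 5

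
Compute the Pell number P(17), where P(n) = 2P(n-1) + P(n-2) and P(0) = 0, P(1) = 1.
Computing the sequence terms:
0, 1, 2, 5, 12, 29, 70, 169, 408, 985, 2378, 5741, 13860, 33461, 80782, 195025, 470832, 1136689

1136689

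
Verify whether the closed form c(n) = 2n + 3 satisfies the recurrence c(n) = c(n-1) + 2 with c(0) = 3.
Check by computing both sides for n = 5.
From the recurrence with c(0) = 3:
  c(0) = 3, c(1) = 5, c(2) = 7, c(3) = 9, c(4) = 11, c(5) = 13
  so the recurrence gives c(5) = 13.
From the proposed closed form c(n) = 2n + 3:
  c(5) = 13.
Both sides give 13 at n = 5, and the initial condition(s) match, so the closed form is consistent.

Yes, the closed form is correct.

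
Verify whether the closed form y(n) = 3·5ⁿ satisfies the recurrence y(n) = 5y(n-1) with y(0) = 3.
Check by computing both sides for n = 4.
From the recurrence with y(0) = 3:
  y(0) = 3, y(1) = 15, y(2) = 75, y(3) = 375, y(4) = 1875
  so the recurrence gives y(4) = 1875.
From the proposed closed form y(n) = 3·5ⁿ:
  y(4) = 1875.
Both sides give 1875 at n = 4, and the initial condition(s) match, so the closed form is consistent.

Yes, the closed form is correct.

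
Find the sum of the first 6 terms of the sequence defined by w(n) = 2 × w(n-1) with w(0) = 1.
Computing the sequence terms: 1, 2, 4, 8, 16, 32
Adding these values together:

63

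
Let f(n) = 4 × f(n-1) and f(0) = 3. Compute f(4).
Computing step by step:
f(0) = 3
f(1) = 4 × 3 = 12
f(2) = 4 × 12 = 48
f(3) = 4 × 48 = 192
f(4) = 4 × 192 = 768

768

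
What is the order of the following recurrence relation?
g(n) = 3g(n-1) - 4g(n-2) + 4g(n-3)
The order is the largest lag k for which g(n-k) appears. Here the deepest term is g(n-3), so the order is 3.

Order 3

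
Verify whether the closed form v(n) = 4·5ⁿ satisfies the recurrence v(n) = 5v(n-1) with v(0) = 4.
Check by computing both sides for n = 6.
From the recurrence with v(0) = 4:
  v(0) = 4, v(1) = 20, v(2) = 100, v(3) = 500, v(4) = 2500, v(5) = 12500, v(6) = 62500
  so the recurrence gives v(6) = 62500.
From the proposed closed form v(n) = 4·5ⁿ:
  v(6) = 62500.
Both sides give 62500 at n = 6, and the initial condition(s) match, so the closed form is consistent.

Yes, the closed form is correct.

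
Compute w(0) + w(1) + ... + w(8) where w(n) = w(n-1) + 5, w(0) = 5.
Computing the sequence terms: 5, 10, 15, 20, 25, 30, 35, 40, 45
Adding these values together:

225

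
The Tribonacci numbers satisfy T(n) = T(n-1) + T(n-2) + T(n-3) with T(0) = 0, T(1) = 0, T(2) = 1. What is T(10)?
Computing the sequence terms:
0, 0, 1, 1, 2, 4, 7, 13, 24, 44, 81

81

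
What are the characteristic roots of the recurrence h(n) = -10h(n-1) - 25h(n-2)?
Substitute h(n) = rⁿ and divide through by rⁿ⁻²: r² + 10r + 25 = 0
Factor: (r + 5)² = 0, so r = -5 (double root).
General solution: h(n) = (A + Bn)·(-5)ⁿ

Characteristic: r² + 10r + 25 = 0, Roots: r = -5 (double root)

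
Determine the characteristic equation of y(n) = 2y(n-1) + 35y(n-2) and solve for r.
Substitute y(n) = rⁿ and divide through by rⁿ⁻²: r² - 2r - 35 = 0
Factor: (r - 7)(r + 5) = 0, so r = 7, -5.
General solution: y(n) = A·7ⁿ + B·(-5)ⁿ

Characteristic: r² - 2r - 35 = 0, Roots: r = 7, -5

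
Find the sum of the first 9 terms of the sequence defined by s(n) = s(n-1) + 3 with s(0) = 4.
Computing the sequence terms: 4, 7, 10, 13, 16, 19, 22, 25, 28
Adding these values together:

144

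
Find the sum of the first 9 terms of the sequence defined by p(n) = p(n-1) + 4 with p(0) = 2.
Computing the sequence terms: 2, 6, 10, 14, 18, 22, 26, 30, 34
Adding these values together:

162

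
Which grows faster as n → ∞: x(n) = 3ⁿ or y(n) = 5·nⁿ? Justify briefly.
Comparing growth rates:
Growth-rate hierarchy: log n ≺ any polynomial ≺ any exponential cⁿ (c>1) ≺ n! ≺ nⁿ.
super-exponential nⁿ dominates exponential base 3 asymptotically.

y(n) grows faster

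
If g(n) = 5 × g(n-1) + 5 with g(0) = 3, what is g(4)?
Computing step by step:
g(0) = 3
g(1) = 5 × 3 + 5 = 20
g(2) = 5 × 20 + 5 = 105
g(3) = 5 × 105 + 5 = 530
g(4) = 5 × 530 + 5 = 2655

2655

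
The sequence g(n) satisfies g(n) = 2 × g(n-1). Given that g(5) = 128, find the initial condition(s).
In general g(n) = 2ⁿ · g(0). At n = 5: g(0) = g(5) / 2^5 = 128 / 32 = 4.

g(0) = 4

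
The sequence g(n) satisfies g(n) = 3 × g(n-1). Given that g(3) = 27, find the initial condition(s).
In general g(n) = 3ⁿ · g(0). At n = 3: g(0) = g(3) / 3^3 = 27 / 27 = 1.

g(0) = 1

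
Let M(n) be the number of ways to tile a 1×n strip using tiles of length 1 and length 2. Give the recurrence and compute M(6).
Condition on the last tile: it has length 1 (leaving a 1×(n-1) strip) or length 2 (leaving a 1×(n-2) strip), so M(n) = M(n-1) + M(n-2) (order-2 linear recurrence).
For 0 ≤ i < 2 only unit tiles fit, so M(i) = 1.
Iterating the recurrence: M(2) = 2, M(3) = 3, M(4) = 5, M(5) = 8, M(6) = 13.

M(n) = M(n-1) + M(n-2), with M(i) = 1 for 0 ≤ i < 2; M(6) = 13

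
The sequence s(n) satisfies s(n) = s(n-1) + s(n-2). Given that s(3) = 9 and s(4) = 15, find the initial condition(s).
Work backwards using s(k) = s(k+2) - s(k+1):
s(2) = s(4) - s(3) = 15 - 9 = 6
s(1) = s(3) - s(2) = 9 - 6 = 3
s(0) = s(2) - s(1) = 6 - 3 = 3

s(0) = 3, s(1) = 3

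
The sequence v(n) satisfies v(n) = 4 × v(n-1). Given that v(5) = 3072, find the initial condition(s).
In general v(n) = 4ⁿ · v(0). At n = 5: v(0) = v(5) / 4^5 = 3072 / 1024 = 3.

v(0) = 3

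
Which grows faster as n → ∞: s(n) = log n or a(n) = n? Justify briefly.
Comparing growth rates:
Growth-rate hierarchy: log n ≺ any polynomial ≺ any exponential cⁿ (c>1) ≺ n! ≺ nⁿ.
polynomial degree 1 dominates logarithmic asymptotically.

a(n) grows faster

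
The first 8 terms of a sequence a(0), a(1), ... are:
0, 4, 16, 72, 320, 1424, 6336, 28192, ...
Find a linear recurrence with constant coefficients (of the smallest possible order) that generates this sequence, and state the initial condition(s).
Look for the lowest-order linear relation among consecutive terms.
Observation: a(n) - 4·a(n-1) - (2)·a(n-2) = 0 holds for the shown terms, and no order-1 relation a(n) = α·a(n-1) + β fits.
Check at n=3: 4·16 + (2)·4 = 72. ✓

a(n) = 4a(n-1) + 2a(n-2), a(0) = 0, a(1) = 4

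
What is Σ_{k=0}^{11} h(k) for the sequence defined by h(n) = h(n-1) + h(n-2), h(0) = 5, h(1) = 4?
Computing the sequence terms: 5, 4, 9, 13, 22, 35, 57, 92, 149, 241, 390, 631
Adding these values together:

1648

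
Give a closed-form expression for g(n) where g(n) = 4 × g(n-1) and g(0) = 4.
Recurrence: g(n) = 4 × g(n-1), initial: g(0) = 4.
Each term is 4 times the previous, so this is geometric with ratio 4. After n steps: g(n) = g(0)·4ⁿ = 4·4ⁿ.

g(n) = 4·4ⁿ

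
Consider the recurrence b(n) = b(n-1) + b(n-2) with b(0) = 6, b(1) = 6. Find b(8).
Computing the sequence terms:
6, 6, 12, 18, 30, 48, 78, 126, 204

204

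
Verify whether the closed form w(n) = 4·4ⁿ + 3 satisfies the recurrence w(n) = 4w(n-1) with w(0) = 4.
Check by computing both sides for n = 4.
From the recurrence with w(0) = 4:
  w(0) = 4, w(1) = 16, w(2) = 64, w(3) = 256, w(4) = 1024
  so the recurrence gives w(4) = 1024.
From the proposed closed form w(n) = 4·4ⁿ + 3:
  w(4) = 1027.
The recurrence gives 1024 but the closed form gives 1027, so the closed form does not satisfy the recurrence.

No, the closed form is incorrect.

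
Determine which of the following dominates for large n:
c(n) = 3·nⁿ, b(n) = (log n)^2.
Comparing growth rates:
Growth-rate hierarchy: log n ≺ any polynomial ≺ any exponential cⁿ (c>1) ≺ n! ≺ nⁿ.
super-exponential nⁿ dominates polylogarithmic (log n)^2 asymptotically.

c(n) grows faster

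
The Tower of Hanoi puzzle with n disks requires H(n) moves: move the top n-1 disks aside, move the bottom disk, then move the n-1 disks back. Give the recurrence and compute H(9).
Moving n disks = move the top n-1 disks aside (H(n-1) moves) + move the largest disk (1 move) + move the n-1 disks back on top (H(n-1) moves), so H(n) = 2H(n-1) + 1, with H(1) = 1 (a single disk takes one move).
First terms: 1, 3, 7, 15, 31, 63, … — each is one less than a power of 2. Indeed H(n) + 1 = 2(H(n-1) + 1) with H(1) + 1 = 2, so H(n) + 1 = 2ⁿ and H(n) = 2ⁿ - 1.
Hence H(9) = 2^9 - 1 = 512 - 1 = 511.

H(n) = 2H(n-1) + 1, H(1) = 1; H(9) = 511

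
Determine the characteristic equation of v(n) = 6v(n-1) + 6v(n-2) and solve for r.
Substitute v(n) = rⁿ and divide through by rⁿ⁻²: r² - 6r - 6 = 0
Discriminant: 6² + 4·6 = 60, not a perfect square, so by the quadratic formula r = (6 ± √60)/2.
General solution: v(n) = A·r₁ⁿ + B·r₂ⁿ where r₁,r₂ = (6 ± √60)/2

Characteristic: r² - 6r - 6 = 0, Roots: r = (6 ± √60)/2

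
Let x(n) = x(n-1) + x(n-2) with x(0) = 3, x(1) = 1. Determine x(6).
Computing the sequence terms:
3, 1, 4, 5, 9, 14, 23

23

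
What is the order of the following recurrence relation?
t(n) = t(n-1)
The order is the largest lag k for which t(n-k) appears. Here the deepest term is t(n-1), so the order is 1.

Order 1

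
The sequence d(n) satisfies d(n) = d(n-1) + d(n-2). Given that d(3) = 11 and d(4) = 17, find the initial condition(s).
Work backwards using d(k) = d(k+2) - d(k+1):
d(2) = d(4) - d(3) = 17 - 11 = 6
d(1) = d(3) - d(2) = 11 - 6 = 5
d(0) = d(2) - d(1) = 6 - 5 = 1

d(0) = 1, d(1) = 5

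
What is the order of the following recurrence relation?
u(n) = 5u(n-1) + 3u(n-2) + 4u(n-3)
The order is the largest lag k for which u(n-k) appears. Here the deepest term is u(n-3), so the order is 3.

Order 3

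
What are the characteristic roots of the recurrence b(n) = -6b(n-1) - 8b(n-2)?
Substitute b(n) = rⁿ and divide through by rⁿ⁻²: r² + 6r + 8 = 0
Factor: (r + 4)(r + 2) = 0, so r = -4, -2.
General solution: b(n) = A·(-4)ⁿ + B·(-2)ⁿ

Characteristic: r² + 6r + 8 = 0, Roots: r = -4, -2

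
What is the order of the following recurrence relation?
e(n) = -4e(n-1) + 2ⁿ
The order is the largest lag k for which e(n-k) appears. Here the deepest term is e(n-1) (the 2ⁿ term is non-homogeneous and does not affect the order), so the order is 1.

Order 1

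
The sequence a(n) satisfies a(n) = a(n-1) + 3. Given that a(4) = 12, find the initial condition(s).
a(4) = a(0) + 4·3, so a(0) = 12 - 12 = 0.

a(0) = 0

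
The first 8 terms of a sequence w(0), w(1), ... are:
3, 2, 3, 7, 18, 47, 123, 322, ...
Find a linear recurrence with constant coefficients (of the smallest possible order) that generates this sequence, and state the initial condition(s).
Look for the lowest-order linear relation among consecutive terms.
Observation: w(n) - 3·w(n-1) - (-1)·w(n-2) = 0 holds for the shown terms, and no order-1 relation w(n) = α·w(n-1) + β fits.
Check at n=3: 3·3 + (-1)·2 = 7. ✓

w(n) = 3w(n-1) - w(n-2), w(0) = 3, w(1) = 2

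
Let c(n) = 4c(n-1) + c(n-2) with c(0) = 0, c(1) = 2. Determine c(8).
Computing the sequence terms:
0, 2, 8, 34, 144, 610, 2584, 10946, 46368

46368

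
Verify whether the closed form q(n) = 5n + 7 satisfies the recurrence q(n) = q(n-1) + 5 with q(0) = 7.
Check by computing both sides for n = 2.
From the recurrence with q(0) = 7:
  q(0) = 7, q(1) = 12, q(2) = 17
  so the recurrence gives q(2) = 17.
From the proposed closed form q(n) = 5n + 7:
  q(2) = 17.
Both sides give 17 at n = 2, and the initial condition(s) match, so the closed form is consistent.

Yes, the closed form is correct.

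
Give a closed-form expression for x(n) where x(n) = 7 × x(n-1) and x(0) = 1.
Recurrence: x(n) = 7 × x(n-1), initial: x(0) = 1.
Each term is 7 times the previous, so this is geometric with ratio 7. After n steps: x(n) = x(0)·7ⁿ = 7ⁿ.

x(n) = 7ⁿ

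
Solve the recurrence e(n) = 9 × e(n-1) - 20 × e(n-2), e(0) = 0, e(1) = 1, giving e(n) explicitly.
Recurrence: e(n) = 9 × e(n-1) - 20 × e(n-2), initial: e(0) = 0, e(1) = 1.
Characteristic equation: r² - 9r + 20 = 0, which factors as (r - 5)(r - 4) = 0, so r = 5, 4. General solution e(n) = A·5ⁿ + B·4ⁿ. From e(0) = 0: A + B = 0. From e(1) = 1: 5A + 4B = 1. Solving gives A = 1, B = -1.

e(n) = 5ⁿ - 4ⁿ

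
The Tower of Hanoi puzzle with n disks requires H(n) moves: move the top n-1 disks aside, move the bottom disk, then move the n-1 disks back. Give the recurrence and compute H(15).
Moving n disks = move the top n-1 disks aside (H(n-1) moves) + move the largest disk (1 move) + move the n-1 disks back on top (H(n-1) moves), so H(n) = 2H(n-1) + 1, with H(1) = 1 (a single disk takes one move).
First terms: 1, 3, 7, 15, 31, 63, … — each is one less than a power of 2. Indeed H(n) + 1 = 2(H(n-1) + 1) with H(1) + 1 = 2, so H(n) + 1 = 2ⁿ and H(n) = 2ⁿ - 1.
Hence H(15) = 2^15 - 1 = 32768 - 1 = 32767.

H(n) = 2H(n-1) + 1, H(1) = 1; H(15) = 32767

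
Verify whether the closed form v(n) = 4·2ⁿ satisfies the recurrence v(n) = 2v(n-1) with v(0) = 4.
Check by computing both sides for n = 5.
From the recurrence with v(0) = 4:
  v(0) = 4, v(1) = 8, v(2) = 16, v(3) = 32, v(4) = 64, v(5) = 128
  so the recurrence gives v(5) = 128.
From the proposed closed form v(n) = 4·2ⁿ:
  v(5) = 128.
Both sides give 128 at n = 5, and the initial condition(s) match, so the closed form is consistent.

Yes, the closed form is correct.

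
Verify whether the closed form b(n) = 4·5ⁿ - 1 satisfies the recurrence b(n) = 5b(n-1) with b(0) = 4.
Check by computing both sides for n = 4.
From the recurrence with b(0) = 4:
  b(0) = 4, b(1) = 20, b(2) = 100, b(3) = 500, b(4) = 2500
  so the recurrence gives b(4) = 2500.
From the proposed closed form b(n) = 4·5ⁿ - 1:
  b(4) = 2499.
The recurrence gives 2500 but the closed form gives 2499, so the closed form does not satisfy the recurrence.

No, the closed form is incorrect.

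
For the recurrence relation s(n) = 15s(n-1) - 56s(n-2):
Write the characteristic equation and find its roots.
Substitute s(n) = rⁿ and divide through by rⁿ⁻²: r² - 15r + 56 = 0
Factor: (r - 7)(r - 8) = 0, so r = 7, 8.
General solution: s(n) = A·7ⁿ + B·8ⁿ

Characteristic: r² - 15r + 56 = 0, Roots: r = 7, 8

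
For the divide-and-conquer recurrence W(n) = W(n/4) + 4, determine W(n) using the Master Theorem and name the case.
Master Theorem template: W(n) = a·W(n/b) + f(n).
Here: a=1, b=4, f(n)=4
Compute log_b(a) = log_4(1) = 0.
f(n) = 4 = Θ(1). Case 2: W(n) = Θ(log n).

Case 2: W(n) = Θ(log n)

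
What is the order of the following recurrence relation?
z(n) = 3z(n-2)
The order is the largest lag k for which z(n-k) appears. Here the deepest term is z(n-2), so the order is 2.

Order 2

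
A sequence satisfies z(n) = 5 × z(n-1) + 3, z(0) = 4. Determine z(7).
Computing step by step:
z(0) = 4
z(1) = 5 × 4 + 3 = 23
z(2) = 5 × 23 + 3 = 118
z(3) = 5 × 118 + 3 = 593
z(4) = 5 × 593 + 3 = 2968
z(5) = 5 × 2968 + 3 = 14843
z(6) = 5 × 14843 + 3 = 74218
z(7) = 5 × 74218 + 3 = 371093

371093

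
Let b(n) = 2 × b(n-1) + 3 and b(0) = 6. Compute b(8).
Computing step by step:
b(0) = 6
b(1) = 2 × 6 + 3 = 15
b(2) = 2 × 15 + 3 = 33
b(3) = 2 × 33 + 3 = 69
b(4) = 2 × 69 + 3 = 141
b(5) = 2 × 141 + 3 = 285
b(6) = 2 × 285 + 3 = 573
b(7) = 2 × 573 + 3 = 1149
b(8) = 2 × 1149 + 3 = 2301

2301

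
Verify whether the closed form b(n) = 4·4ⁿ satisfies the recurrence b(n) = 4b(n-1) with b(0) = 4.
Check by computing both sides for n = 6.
From the recurrence with b(0) = 4:
  b(0) = 4, b(1) = 16, b(2) = 64, b(3) = 256, b(4) = 1024, b(5) = 4096, b(6) = 16384
  so the recurrence gives b(6) = 16384.
From the proposed closed form b(n) = 4·4ⁿ:
  b(6) = 16384.
Both sides give 16384 at n = 6, and the initial condition(s) match, so the closed form is consistent.

Yes, the closed form is correct.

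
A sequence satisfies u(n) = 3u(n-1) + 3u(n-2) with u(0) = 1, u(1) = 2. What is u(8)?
Computing the sequence terms:
1, 2, 9, 33, 126, 477, 1809, 6858, 26001

26001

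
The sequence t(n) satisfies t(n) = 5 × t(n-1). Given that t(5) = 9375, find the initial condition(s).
In general t(n) = 5ⁿ · t(0). At n = 5: t(0) = t(5) / 5^5 = 9375 / 3125 = 3.

t(0) = 3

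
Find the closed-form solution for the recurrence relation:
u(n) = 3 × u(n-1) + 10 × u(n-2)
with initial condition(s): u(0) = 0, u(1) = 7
Recurrence: u(n) = 3 × u(n-1) + 10 × u(n-2), initial: u(0) = 0, u(1) = 7.
Characteristic equation: r² - 3r - 10 = 0, which factors as (r - 5)(r + 2) = 0, so r = 5, -2. General solution u(n) = A·5ⁿ + B·(-2)ⁿ. From u(0) = 0: A + B = 0. From u(1) = 7: 5A - 2B = 7. Solving gives A = 1, B = -1.

u(n) = 5ⁿ - (-2)ⁿ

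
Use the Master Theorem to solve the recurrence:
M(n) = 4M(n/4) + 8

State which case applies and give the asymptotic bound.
Master Theorem template: M(n) = a·M(n/b) + f(n).
Here: a=4, b=4, f(n)=8
Compute log_b(a) = log_4(4) = 1.
f(n) = 8 = O(n^(1-ε)) with ε = 1. Case 1: M(n) = Θ(n^log_b(a)) = Θ(n).

Case 1: M(n) = Θ(n)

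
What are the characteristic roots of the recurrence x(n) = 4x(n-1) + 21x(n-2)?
Substitute x(n) = rⁿ and divide through by rⁿ⁻²: r² - 4r - 21 = 0
Factor: (r + 3)(r - 7) = 0, so r = -3, 7.
General solution: x(n) = A·(-3)ⁿ + B·7ⁿ

Characteristic: r² - 4r - 21 = 0, Roots: r = -3, 7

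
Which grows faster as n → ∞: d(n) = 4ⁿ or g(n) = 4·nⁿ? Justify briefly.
Comparing growth rates:
Growth-rate hierarchy: log n ≺ any polynomial ≺ any exponential cⁿ (c>1) ≺ n! ≺ nⁿ.
super-exponential nⁿ dominates exponential base 4 asymptotically.

g(n) grows faster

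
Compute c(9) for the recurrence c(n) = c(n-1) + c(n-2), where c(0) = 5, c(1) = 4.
Computing the sequence terms:
5, 4, 9, 13, 22, 35, 57, 92, 149, 241

241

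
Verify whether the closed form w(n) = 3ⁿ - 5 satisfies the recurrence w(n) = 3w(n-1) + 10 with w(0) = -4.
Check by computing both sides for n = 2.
From the recurrence with w(0) = -4:
  w(0) = -4, w(1) = -2, w(2) = 4
  so the recurrence gives w(2) = 4.
From the proposed closed form w(n) = 3ⁿ - 5:
  w(2) = 4.
Both sides give 4 at n = 2, and the initial condition(s) match, so the closed form is consistent.

Yes, the closed form is correct.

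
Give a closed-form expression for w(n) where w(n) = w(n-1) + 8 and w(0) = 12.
Recurrence: w(n) = w(n-1) + 8, initial: w(0) = 12.
Each step adds 8, so w(n) = w(0) + 8n = 8n + 12.

w(n) = 8n + 12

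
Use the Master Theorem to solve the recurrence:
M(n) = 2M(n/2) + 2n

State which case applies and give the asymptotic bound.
Master Theorem template: M(n) = a·M(n/b) + f(n).
Here: a=2, b=2, f(n)=2n
Compute log_b(a) = log_2(2) = 1.
f(n) = 2n = Θ(n). Case 2: M(n) = Θ(n log n).

Case 2: M(n) = Θ(n log n)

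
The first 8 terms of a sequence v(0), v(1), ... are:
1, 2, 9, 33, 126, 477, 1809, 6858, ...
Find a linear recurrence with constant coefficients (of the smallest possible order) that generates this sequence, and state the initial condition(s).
Look for the lowest-order linear relation among consecutive terms.
Observation: v(n) - 3·v(n-1) - (3)·v(n-2) = 0 holds for the shown terms, and no order-1 relation v(n) = α·v(n-1) + β fits.
Check at n=3: 3·9 + (3)·2 = 33. ✓

v(n) = 3v(n-1) + 3v(n-2), v(0) = 1, v(1) = 2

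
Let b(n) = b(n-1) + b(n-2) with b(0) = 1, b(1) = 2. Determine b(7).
Computing the sequence terms:
1, 2, 3, 5, 8, 13, 21, 34

34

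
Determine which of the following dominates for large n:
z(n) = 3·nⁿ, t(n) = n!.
Comparing growth rates:
Growth-rate hierarchy: log n ≺ any polynomial ≺ any exponential cⁿ (c>1) ≺ n! ≺ nⁿ.
super-exponential nⁿ dominates factorial asymptotically.

z(n) grows faster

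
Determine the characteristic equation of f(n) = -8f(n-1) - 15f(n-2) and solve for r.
Substitute f(n) = rⁿ and divide through by rⁿ⁻²: r² + 8r + 15 = 0
Factor: (r + 3)(r + 5) = 0, so r = -3, -5.
General solution: f(n) = A·(-3)ⁿ + B·(-5)ⁿ

Characteristic: r² + 8r + 15 = 0, Roots: r = -3, -5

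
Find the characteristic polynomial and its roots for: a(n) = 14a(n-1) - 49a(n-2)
Substitute a(n) = rⁿ and divide through by rⁿ⁻²: r² - 14r + 49 = 0
Factor: (r - 7)² = 0, so r = 7 (double root).
General solution: a(n) = (A + Bn)·7ⁿ

Characteristic: r² - 14r + 49 = 0, Roots: r = 7 (double root)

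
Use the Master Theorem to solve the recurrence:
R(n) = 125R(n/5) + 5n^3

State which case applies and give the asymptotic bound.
Master Theorem template: R(n) = a·R(n/b) + f(n).
Here: a=125, b=5, f(n)=5n^3
Compute log_b(a) = log_5(125) = 3.
f(n) = 5n^3 = Θ(n^3). Case 2: R(n) = Θ(n^3 log n).

Case 2: R(n) = Θ(n^3 log n)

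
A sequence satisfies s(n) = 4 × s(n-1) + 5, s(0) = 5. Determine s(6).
Computing step by step:
s(0) = 5
s(1) = 4 × 5 + 5 = 25
s(2) = 4 × 25 + 5 = 105
s(3) = 4 × 105 + 5 = 425
s(4) = 4 × 425 + 5 = 1705
s(5) = 4 × 1705 + 5 = 6825
s(6) = 4 × 6825 + 5 = 27305

27305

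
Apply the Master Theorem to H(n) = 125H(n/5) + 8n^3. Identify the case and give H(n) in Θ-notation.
Master Theorem template: H(n) = a·H(n/b) + f(n).
Here: a=125, b=5, f(n)=8n^3
Compute log_b(a) = log_5(125) = 3.
f(n) = 8n^3 = Θ(n^3). Case 2: H(n) = Θ(n^3 log n).

Case 2: H(n) = Θ(n^3 log n)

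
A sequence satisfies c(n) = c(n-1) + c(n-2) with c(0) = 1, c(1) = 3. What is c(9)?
Computing the sequence terms:
1, 3, 4, 7, 11, 18, 29, 47, 76, 123

123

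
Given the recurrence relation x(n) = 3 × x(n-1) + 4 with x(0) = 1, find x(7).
Computing step by step:
x(0) = 1
x(1) = 3 × 1 + 4 = 7
x(2) = 3 × 7 + 4 = 25
x(3) = 3 × 25 + 4 = 79
x(4) = 3 × 79 + 4 = 241
x(5) = 3 × 241 + 4 = 727
x(6) = 3 × 727 + 4 = 2185
x(7) = 3 × 2185 + 4 = 6559

6559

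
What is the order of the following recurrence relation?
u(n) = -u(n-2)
The order is the largest lag k for which u(n-k) appears. Here the deepest term is u(n-2), so the order is 2.

Order 2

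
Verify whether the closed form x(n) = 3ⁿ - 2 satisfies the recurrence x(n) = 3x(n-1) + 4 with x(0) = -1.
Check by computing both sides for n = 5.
From the recurrence with x(0) = -1:
  x(0) = -1, x(1) = 1, x(2) = 7, x(3) = 25, x(4) = 79, x(5) = 241
  so the recurrence gives x(5) = 241.
From the proposed closed form x(n) = 3ⁿ - 2:
  x(5) = 241.
Both sides give 241 at n = 5, and the initial condition(s) match, so the closed form is consistent.

Yes, the closed form is correct.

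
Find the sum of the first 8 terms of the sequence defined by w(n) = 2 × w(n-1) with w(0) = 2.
Computing the sequence terms: 2, 4, 8, 16, 32, 64, 128, 256
Adding these values together:

510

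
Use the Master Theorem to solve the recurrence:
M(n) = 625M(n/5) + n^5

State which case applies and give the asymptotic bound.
Master Theorem template: M(n) = a·M(n/b) + f(n).
Here: a=625, b=5, f(n)=n^5
Compute log_b(a) = log_5(625) = 4.
f(n) = n^5 = Ω(n^(4+ε)) with ε = 1, and the regularity condition holds (a·f(n/b) = (a/b^5)·f(n) with a/b^5 = 5^-1 < 1). Case 3: M(n) = Θ(f(n)) = Θ(n^5).

Case 3: M(n) = Θ(n^5)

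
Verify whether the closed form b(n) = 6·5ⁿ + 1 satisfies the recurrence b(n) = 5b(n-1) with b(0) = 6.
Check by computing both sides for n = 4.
From the recurrence with b(0) = 6:
  b(0) = 6, b(1) = 30, b(2) = 150, b(3) = 750, b(4) = 3750
  so the recurrence gives b(4) = 3750.
From the proposed closed form b(n) = 6·5ⁿ + 1:
  b(4) = 3751.
The recurrence gives 3750 but the closed form gives 3751, so the closed form does not satisfy the recurrence.

No, the closed form is incorrect.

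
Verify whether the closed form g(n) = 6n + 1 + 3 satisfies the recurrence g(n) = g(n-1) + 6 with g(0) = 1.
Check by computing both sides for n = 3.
From the recurrence with g(0) = 1:
  g(0) = 1, g(1) = 7, g(2) = 13, g(3) = 19
  so the recurrence gives g(3) = 19.
From the proposed closed form g(n) = 6n + 1 + 3:
  g(3) = 22.
The recurrence gives 19 but the closed form gives 22, so the closed form does not satisfy the recurrence.

No, the closed form is incorrect.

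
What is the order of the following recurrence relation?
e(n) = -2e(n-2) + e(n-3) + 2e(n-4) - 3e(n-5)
The order is the largest lag k for which e(n-k) appears. Here the deepest term is e(n-5), so the order is 5.

Order 5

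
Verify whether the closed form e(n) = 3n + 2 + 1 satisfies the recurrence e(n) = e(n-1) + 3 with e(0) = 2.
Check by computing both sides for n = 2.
From the recurrence with e(0) = 2:
  e(0) = 2, e(1) = 5, e(2) = 8
  so the recurrence gives e(2) = 8.
From the proposed closed form e(n) = 3n + 2 + 1:
  e(2) = 9.
The recurrence gives 8 but the closed form gives 9, so the closed form does not satisfy the recurrence.

No, the closed form is incorrect.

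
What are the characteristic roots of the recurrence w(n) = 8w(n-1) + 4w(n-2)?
Substitute w(n) = rⁿ and divide through by rⁿ⁻²: r² - 8r - 4 = 0
Discriminant: 8² + 4·4 = 80, not a perfect square, so by the quadratic formula r = (8 ± √80)/2.
General solution: w(n) = A·r₁ⁿ + B·r₂ⁿ where r₁,r₂ = (8 ± √80)/2

Characteristic: r² - 8r - 4 = 0, Roots: r = (8 ± √80)/2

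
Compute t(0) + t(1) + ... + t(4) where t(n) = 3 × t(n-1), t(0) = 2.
Computing the sequence terms: 2, 6, 18, 54, 162
Adding these values together:

242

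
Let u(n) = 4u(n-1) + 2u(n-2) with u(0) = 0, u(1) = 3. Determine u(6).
Computing the sequence terms:
0, 3, 12, 54, 240, 1068, 4752

4752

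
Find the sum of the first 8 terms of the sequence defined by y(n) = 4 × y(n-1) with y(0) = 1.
Computing the sequence terms: 1, 4, 16, 64, 256, 1024, 4096, 16384
Adding these values together:

21845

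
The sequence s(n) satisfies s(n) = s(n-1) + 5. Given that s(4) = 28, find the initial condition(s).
s(4) = s(0) + 4·5, so s(0) = 28 - 20 = 8.

s(0) = 8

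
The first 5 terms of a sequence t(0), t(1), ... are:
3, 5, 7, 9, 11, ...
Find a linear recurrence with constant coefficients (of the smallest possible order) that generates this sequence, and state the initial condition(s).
Look for the lowest-order linear relation among consecutive terms.
Observation: consecutive differences are constant (= 2).
Check at n=2: 1·5 + 2 = 7. ✓

t(n) = t(n-1) + 2, t(0) = 3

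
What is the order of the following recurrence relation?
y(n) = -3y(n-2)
The order is the largest lag k for which y(n-k) appears. Here the deepest term is y(n-2), so the order is 2.

Order 2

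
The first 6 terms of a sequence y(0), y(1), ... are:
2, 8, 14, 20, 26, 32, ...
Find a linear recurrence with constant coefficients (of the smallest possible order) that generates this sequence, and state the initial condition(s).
Look for the lowest-order linear relation among consecutive terms.
Observation: consecutive differences are constant (= 6).
Check at n=2: 1·8 + 6 = 14. ✓

y(n) = y(n-1) + 6, y(0) = 2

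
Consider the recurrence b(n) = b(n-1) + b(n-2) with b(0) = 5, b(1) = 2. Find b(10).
Computing the sequence terms:
5, 2, 7, 9, 16, 25, 41, 66, 107, 173, 280

280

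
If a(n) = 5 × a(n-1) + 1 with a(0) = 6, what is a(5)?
Computing step by step:
a(0) = 6
a(1) = 5 × 6 + 1 = 31
a(2) = 5 × 31 + 1 = 156
a(3) = 5 × 156 + 1 = 781
a(4) = 5 × 781 + 1 = 3906
a(5) = 5 × 3906 + 1 = 19531

19531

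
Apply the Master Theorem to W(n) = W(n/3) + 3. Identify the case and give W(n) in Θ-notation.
Master Theorem template: W(n) = a·W(n/b) + f(n).
Here: a=1, b=3, f(n)=3
Compute log_b(a) = log_3(1) = 0.
f(n) = 3 = Θ(1). Case 2: W(n) = Θ(log n).

Case 2: W(n) = Θ(log n)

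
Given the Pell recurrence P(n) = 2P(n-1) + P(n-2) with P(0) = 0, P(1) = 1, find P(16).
Computing the sequence terms:
0, 1, 2, 5, 12, 29, 70, 169, 408, 985, 2378, 5741, 13860, 33461, 80782, 195025, 470832

470832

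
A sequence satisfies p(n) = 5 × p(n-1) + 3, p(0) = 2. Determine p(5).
Computing step by step:
p(0) = 2
p(1) = 5 × 2 + 3 = 13
p(2) = 5 × 13 + 3 = 68
p(3) = 5 × 68 + 3 = 343
p(4) = 5 × 343 + 3 = 1718
p(5) = 5 × 1718 + 3 = 8593

8593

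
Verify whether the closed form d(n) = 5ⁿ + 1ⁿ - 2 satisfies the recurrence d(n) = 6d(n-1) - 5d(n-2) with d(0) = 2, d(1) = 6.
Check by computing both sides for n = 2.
From the recurrence with d(0) = 2, d(1) = 6:
  d(0) = 2, d(1) = 6, d(2) = 26
  so the recurrence gives d(2) = 26.
From the proposed closed form d(n) = 5ⁿ + 1ⁿ - 2:
  d(2) = 24.
The recurrence gives 26 but the closed form gives 24, so the closed form does not satisfy the recurrence.

No, the closed form is incorrect.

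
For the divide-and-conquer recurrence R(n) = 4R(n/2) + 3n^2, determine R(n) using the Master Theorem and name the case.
Master Theorem template: R(n) = a·R(n/b) + f(n).
Here: a=4, b=2, f(n)=3n^2
Compute log_b(a) = log_2(4) = 2.
f(n) = 3n^2 = Θ(n^2). Case 2: R(n) = Θ(n^2 log n).

Case 2: R(n) = Θ(n^2 log n)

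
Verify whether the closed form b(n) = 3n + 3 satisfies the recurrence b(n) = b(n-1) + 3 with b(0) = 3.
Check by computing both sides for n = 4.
From the recurrence with b(0) = 3:
  b(0) = 3, b(1) = 6, b(2) = 9, b(3) = 12, b(4) = 15
  so the recurrence gives b(4) = 15.
From the proposed closed form b(n) = 3n + 3:
  b(4) = 15.
Both sides give 15 at n = 4, and the initial condition(s) match, so the closed form is consistent.

Yes, the closed form is correct.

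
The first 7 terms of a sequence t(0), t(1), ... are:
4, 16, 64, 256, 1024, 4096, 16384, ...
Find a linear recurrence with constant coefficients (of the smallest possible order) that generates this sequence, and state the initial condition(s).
Look for the lowest-order linear relation among consecutive terms.
Observation: each term is 4× the previous.
Check at n=2: 4·16 = 64. ✓

t(n) = 4 × t(n-1), t(0) = 4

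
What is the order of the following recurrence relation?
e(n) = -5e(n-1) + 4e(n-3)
The order is the largest lag k for which e(n-k) appears. Here the deepest term is e(n-3), so the order is 3.

Order 3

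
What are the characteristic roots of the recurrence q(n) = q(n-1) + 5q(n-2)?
Substitute q(n) = rⁿ and divide through by rⁿ⁻²: r² - r - 5 = 0
Discriminant: 1² + 4·5 = 21, not a perfect square, so by the quadratic formula r = (1 ± √21)/2.
General solution: q(n) = A·r₁ⁿ + B·r₂ⁿ where r₁,r₂ = (1 ± √21)/2

Characteristic: r² - r - 5 = 0, Roots: r = (1 ± √21)/2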